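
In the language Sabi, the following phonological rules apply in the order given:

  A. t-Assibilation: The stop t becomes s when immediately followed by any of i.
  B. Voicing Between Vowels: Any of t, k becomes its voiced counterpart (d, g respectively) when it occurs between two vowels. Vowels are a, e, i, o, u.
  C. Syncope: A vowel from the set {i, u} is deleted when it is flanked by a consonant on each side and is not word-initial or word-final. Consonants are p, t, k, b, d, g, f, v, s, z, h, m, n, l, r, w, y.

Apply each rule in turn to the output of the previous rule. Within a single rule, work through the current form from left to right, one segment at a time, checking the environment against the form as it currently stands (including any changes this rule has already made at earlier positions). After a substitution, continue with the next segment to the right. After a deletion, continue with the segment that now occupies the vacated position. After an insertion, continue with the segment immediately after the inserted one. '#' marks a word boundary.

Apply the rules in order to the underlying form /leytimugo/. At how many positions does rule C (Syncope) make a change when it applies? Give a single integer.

A t-Assibilation: [leytimugo] → [leysimugo]
B Voicing Between Vowels: no change — [leysimugo]
C Syncope: [leysimugo] → [leysmgo]
Rule C changed 2 position(s).

2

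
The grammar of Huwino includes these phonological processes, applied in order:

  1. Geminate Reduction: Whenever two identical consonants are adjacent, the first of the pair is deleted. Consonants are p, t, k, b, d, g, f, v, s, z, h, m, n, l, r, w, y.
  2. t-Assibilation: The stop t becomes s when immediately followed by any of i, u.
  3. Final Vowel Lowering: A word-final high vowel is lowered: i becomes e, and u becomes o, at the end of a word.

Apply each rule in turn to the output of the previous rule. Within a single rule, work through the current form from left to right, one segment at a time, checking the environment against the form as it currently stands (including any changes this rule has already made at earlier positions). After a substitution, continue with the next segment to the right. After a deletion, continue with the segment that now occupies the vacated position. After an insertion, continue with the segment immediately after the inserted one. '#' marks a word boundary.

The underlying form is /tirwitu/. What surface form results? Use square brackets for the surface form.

1 Geminate Reduction: no change — [tirwitu]
2 t-Assibilation: [tirwitu] → [sirwisu]
3 Final Vowel Lowering: [sirwisu] → [sirwiso]

[sirwiso]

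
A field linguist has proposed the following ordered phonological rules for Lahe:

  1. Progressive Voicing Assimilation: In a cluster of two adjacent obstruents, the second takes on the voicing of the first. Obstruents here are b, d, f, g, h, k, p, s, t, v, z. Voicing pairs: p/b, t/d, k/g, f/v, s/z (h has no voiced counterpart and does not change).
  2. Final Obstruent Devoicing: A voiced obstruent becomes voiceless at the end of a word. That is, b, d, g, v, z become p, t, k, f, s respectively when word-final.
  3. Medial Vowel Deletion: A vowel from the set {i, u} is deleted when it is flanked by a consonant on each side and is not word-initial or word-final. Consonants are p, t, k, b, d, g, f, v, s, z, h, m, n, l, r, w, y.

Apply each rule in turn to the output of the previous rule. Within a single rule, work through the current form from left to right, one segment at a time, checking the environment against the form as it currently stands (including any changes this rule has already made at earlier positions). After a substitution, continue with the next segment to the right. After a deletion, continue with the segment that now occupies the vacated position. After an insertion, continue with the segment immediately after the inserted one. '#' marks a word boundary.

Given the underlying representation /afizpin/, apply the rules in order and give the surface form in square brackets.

[afzbn]

1 Progressive Voicing Assimilation: [afizpin] → [afizbin]
2 Final Obstruent Devoicing: no change — [afizbin]
3 Medial Vowel Deletion: [afizbin] → [afzbn]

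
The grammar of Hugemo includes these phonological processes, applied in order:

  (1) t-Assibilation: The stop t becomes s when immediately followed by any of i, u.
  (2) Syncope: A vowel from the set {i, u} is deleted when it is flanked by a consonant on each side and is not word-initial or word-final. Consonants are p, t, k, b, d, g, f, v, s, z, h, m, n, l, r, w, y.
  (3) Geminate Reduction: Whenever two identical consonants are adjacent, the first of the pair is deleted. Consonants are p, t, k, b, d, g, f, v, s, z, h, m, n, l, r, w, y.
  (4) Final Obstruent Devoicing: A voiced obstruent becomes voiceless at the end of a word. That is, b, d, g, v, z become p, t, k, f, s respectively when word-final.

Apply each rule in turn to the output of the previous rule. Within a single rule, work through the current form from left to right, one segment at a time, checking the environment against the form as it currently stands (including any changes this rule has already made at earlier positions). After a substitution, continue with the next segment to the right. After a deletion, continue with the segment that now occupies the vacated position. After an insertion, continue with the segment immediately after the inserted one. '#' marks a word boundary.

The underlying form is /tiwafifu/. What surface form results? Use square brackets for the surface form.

[swafu]

(1) t-Assibilation: [tiwafifu] → [siwafifu]
(2) Syncope: [siwafifu] → [swaffu]
(3) Geminate Reduction: [swaffu] → [swafu]
(4) Final Obstruent Devoicing: no change — [swafu]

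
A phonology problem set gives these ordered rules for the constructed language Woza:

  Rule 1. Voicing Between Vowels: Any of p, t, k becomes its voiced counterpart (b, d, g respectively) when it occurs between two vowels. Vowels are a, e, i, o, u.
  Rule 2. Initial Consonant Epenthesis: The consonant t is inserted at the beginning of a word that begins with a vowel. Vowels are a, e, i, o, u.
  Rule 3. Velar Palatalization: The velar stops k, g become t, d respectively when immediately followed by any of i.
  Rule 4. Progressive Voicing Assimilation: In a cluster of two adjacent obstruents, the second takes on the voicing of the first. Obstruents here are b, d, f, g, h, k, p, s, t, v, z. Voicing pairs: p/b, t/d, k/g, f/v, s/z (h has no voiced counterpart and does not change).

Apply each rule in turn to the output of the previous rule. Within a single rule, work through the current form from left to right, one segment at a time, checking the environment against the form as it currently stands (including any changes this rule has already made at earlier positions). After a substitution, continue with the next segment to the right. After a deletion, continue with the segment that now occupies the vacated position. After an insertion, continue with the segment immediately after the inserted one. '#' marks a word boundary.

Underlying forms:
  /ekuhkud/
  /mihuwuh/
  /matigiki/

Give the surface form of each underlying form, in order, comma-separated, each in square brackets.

/ekuhkud/:
  Rule 1 Voicing Between Vowels: [ekuhkud] → [eguhkud]
  Rule 2 Initial Consonant Epenthesis: [eguhkud] → [teguhkud]
  Rule 3 Velar Palatalization: no change — [teguhkud]
  Rule 4 Progressive Voicing Assimilation: no change — [teguhkud]
/mihuwuh/:
  Rule 1 Voicing Between Vowels: no change — [mihuwuh]
  Rule 2 Initial Consonant Epenthesis: no change — [mihuwuh]
  Rule 3 Velar Palatalization: no change — [mihuwuh]
  Rule 4 Progressive Voicing Assimilation: no change — [mihuwuh]
/matigiki/:
  Rule 1 Voicing Between Vowels: [matigiki] → [madigigi]
  Rule 2 Initial Consonant Epenthesis: no change — [madigigi]
  Rule 3 Velar Palatalization: [madigigi] → [madididi]
  Rule 4 Progressive Voicing Assimilation: no change — [madididi]

[teguhkud], [mihuwuh], [madididi]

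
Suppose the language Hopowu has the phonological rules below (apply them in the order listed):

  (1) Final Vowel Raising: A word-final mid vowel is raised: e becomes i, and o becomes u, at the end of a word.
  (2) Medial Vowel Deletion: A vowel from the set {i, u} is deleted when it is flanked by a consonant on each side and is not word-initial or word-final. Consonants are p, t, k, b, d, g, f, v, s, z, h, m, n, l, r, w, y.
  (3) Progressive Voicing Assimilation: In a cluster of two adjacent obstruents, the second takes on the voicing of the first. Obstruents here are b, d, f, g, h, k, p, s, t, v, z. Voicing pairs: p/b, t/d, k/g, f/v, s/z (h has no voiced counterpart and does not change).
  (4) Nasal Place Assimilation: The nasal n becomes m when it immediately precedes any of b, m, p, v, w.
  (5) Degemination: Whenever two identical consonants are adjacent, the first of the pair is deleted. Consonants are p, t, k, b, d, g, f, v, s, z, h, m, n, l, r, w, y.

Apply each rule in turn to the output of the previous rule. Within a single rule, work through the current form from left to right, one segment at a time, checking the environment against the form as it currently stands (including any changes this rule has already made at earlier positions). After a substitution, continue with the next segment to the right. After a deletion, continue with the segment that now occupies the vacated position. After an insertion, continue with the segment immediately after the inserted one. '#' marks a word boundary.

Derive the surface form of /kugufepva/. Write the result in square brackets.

[kfepfa]

(1) Final Vowel Raising: no change — [kugufepva]
(2) Medial Vowel Deletion: [kugufepva] → [kgfepva]
(3) Progressive Voicing Assimilation: [kgfepva] → [kkfepfa]
(4) Nasal Place Assimilation: no change — [kkfepfa]
(5) Degemination: [kkfepfa] → [kfepfa]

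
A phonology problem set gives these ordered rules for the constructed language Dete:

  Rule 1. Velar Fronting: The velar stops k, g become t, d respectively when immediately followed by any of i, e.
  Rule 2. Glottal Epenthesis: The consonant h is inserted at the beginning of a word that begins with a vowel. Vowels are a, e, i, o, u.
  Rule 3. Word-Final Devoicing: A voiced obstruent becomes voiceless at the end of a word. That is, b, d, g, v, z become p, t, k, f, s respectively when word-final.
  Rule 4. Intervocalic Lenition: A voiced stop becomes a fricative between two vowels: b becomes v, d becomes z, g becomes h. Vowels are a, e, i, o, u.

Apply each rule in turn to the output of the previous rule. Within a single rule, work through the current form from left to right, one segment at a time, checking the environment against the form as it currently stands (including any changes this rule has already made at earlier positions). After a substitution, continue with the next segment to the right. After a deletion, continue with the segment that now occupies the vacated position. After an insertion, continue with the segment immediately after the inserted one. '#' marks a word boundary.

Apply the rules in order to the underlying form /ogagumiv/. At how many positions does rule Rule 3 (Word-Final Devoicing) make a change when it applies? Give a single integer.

Rule 1 Velar Fronting: no change — [ogagumiv]
Rule 2 Glottal Epenthesis: [ogagumiv] → [hogagumiv]
Rule 3 Word-Final Devoicing: [hogagumiv] → [hogagumif]
Rule 4 Intervocalic Lenition: [hogagumif] → [hohahumif]
Rule Rule 3 changed 1 position(s).

1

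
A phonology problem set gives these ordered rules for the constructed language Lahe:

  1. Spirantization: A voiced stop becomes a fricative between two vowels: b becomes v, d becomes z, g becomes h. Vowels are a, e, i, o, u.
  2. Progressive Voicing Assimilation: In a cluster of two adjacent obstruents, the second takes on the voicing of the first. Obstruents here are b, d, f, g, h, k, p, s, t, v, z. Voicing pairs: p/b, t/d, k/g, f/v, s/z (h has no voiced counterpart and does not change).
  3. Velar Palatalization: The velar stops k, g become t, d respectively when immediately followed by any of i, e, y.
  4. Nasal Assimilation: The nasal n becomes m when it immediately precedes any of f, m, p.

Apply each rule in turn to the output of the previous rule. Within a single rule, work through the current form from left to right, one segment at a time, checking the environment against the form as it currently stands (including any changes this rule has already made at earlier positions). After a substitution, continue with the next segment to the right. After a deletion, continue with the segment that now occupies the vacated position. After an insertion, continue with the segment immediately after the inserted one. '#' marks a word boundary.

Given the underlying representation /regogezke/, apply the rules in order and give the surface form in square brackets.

[rehohezde]

1 Spirantization: [regogezke] → [rehohezke]
2 Progressive Voicing Assimilation: [rehohezke] → [rehohezge]
3 Velar Palatalization: [rehohezge] → [rehohezde]
4 Nasal Assimilation: no change — [rehohezde]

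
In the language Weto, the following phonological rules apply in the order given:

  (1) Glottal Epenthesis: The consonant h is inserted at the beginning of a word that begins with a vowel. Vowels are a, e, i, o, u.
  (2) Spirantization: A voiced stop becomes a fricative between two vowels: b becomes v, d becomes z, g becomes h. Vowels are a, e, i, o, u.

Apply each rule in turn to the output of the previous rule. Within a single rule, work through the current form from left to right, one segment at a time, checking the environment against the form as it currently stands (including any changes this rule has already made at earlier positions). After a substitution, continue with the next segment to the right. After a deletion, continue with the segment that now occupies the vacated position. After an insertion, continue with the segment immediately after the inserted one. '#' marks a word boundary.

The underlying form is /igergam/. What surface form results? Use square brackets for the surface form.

[hihergam]

(1) Glottal Epenthesis: [igergam] → [higergam]
(2) Spirantization: [higergam] → [hihergam]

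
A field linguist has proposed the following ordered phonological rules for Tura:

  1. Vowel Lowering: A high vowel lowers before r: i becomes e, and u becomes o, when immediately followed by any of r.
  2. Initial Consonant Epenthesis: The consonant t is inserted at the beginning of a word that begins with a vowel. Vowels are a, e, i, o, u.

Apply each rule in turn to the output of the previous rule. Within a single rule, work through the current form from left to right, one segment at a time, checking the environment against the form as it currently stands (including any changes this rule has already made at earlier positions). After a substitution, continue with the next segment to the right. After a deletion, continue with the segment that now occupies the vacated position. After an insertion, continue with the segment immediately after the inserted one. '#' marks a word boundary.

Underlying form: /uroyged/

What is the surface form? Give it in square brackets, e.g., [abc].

1 Vowel Lowering: [uroyged] → [oroyged]
2 Initial Consonant Epenthesis: [oroyged] → [toroyged]

[toroyged]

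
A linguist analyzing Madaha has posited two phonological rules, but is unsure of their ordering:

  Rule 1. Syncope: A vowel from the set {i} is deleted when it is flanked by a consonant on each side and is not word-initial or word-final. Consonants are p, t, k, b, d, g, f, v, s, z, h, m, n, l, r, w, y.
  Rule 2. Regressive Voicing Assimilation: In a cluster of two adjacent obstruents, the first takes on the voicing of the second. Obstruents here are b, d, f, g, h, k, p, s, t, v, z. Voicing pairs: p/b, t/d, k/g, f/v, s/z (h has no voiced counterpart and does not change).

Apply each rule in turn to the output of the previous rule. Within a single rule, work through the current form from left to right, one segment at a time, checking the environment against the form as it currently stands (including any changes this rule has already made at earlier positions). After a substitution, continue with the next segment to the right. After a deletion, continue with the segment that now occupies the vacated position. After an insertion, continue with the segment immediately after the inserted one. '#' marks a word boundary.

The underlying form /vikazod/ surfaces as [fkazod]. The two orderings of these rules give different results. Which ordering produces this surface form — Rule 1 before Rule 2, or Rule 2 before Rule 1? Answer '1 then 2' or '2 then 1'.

Order 1 then 2:
  1 Syncope: [vikazod] → [vkazod]
  2 Regressive Voicing Assimilation: [vkazod] → [fkazod]
  result: [fkazod]
Order 2 then 1:
  2 Regressive Voicing Assimilation: no change — [vikazod]
  1 Syncope: [vikazod] → [vkazod]
  result: [vkazod]

1 then 2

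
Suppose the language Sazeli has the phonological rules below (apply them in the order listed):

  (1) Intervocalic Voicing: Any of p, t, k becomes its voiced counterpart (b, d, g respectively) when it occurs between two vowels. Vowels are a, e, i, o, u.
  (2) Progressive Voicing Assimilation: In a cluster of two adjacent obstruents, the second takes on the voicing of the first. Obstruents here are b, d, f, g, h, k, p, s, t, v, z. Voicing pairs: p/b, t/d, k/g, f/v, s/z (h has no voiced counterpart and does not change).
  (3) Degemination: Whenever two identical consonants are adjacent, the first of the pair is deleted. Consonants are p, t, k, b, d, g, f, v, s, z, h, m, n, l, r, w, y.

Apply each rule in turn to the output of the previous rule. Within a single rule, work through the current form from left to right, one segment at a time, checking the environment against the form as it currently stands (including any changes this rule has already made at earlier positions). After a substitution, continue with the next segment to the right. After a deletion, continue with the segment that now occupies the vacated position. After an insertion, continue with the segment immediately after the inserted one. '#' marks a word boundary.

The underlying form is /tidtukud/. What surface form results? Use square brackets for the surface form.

[tidugud]

(1) Intervocalic Voicing: [tidtukud] → [tidtugud]
(2) Progressive Voicing Assimilation: [tidtugud] → [tiddugud]
(3) Degemination: [tiddugud] → [tidugud]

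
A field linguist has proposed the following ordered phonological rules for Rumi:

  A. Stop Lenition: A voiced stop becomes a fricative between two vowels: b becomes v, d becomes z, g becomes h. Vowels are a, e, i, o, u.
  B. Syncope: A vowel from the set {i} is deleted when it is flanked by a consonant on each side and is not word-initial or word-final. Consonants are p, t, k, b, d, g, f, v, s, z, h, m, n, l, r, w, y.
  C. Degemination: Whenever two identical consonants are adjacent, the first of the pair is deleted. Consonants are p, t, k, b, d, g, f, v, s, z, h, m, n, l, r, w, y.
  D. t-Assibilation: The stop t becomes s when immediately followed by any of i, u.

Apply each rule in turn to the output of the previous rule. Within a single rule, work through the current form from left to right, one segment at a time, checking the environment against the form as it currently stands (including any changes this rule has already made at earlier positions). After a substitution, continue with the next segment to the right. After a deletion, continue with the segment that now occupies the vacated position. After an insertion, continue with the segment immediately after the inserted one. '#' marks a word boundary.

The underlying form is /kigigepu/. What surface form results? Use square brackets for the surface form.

[khepu]

A Stop Lenition: [kigigepu] → [kihihepu]
B Syncope: [kihihepu] → [khhepu]
C Degemination: [khhepu] → [khepu]
D t-Assibilation: no change — [khepu]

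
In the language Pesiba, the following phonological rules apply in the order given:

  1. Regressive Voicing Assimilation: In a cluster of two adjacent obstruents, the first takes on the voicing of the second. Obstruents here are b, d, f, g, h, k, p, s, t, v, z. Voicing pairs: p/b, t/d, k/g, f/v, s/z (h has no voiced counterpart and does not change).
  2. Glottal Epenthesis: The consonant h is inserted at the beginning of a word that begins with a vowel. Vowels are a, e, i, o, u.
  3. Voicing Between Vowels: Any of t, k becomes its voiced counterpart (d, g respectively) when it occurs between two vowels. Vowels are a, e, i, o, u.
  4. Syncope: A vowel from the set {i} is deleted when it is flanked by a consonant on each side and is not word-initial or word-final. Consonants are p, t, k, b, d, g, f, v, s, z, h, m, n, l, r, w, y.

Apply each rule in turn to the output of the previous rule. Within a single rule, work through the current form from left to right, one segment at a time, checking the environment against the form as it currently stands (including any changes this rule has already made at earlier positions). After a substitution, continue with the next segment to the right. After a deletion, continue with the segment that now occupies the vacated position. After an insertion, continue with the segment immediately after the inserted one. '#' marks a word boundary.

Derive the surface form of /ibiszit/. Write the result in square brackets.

[hbzzt]

1 Regressive Voicing Assimilation: [ibiszit] → [ibizzit]
2 Glottal Epenthesis: [ibizzit] → [hibizzit]
3 Voicing Between Vowels: no change — [hibizzit]
4 Syncope: [hibizzit] → [hbzzt]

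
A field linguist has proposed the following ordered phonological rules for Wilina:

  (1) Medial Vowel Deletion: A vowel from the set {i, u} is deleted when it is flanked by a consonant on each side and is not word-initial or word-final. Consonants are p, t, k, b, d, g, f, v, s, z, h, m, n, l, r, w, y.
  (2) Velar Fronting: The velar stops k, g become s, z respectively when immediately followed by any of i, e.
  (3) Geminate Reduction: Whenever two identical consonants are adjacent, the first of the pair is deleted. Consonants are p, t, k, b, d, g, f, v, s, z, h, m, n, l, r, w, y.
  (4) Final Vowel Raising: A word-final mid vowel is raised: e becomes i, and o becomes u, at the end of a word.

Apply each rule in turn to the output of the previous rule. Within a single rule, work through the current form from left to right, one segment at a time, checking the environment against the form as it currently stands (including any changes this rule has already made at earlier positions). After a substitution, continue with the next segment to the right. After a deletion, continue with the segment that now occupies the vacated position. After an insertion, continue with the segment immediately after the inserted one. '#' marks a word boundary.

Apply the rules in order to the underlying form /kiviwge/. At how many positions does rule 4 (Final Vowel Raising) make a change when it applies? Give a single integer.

1

(1) Medial Vowel Deletion: [kiviwge] → [kvwge]
(2) Velar Fronting: [kvwge] → [kvwze]
(3) Geminate Reduction: no change — [kvwze]
(4) Final Vowel Raising: [kvwze] → [kvwzi]
Rule 4 changed 1 position(s).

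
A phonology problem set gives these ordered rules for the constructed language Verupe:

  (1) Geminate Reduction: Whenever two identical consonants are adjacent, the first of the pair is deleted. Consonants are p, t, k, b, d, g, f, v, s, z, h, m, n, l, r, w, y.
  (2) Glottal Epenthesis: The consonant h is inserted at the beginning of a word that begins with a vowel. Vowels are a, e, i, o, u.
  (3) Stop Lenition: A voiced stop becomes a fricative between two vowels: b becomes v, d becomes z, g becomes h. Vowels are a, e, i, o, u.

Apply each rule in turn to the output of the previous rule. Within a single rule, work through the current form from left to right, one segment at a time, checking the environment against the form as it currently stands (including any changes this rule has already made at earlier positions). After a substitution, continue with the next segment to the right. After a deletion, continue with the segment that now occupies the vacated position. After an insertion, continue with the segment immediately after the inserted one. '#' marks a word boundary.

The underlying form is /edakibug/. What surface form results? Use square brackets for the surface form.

(1) Geminate Reduction: no change — [edakibug]
(2) Glottal Epenthesis: [edakibug] → [hedakibug]
(3) Stop Lenition: [hedakibug] → [hezakivug]

[hezakivug]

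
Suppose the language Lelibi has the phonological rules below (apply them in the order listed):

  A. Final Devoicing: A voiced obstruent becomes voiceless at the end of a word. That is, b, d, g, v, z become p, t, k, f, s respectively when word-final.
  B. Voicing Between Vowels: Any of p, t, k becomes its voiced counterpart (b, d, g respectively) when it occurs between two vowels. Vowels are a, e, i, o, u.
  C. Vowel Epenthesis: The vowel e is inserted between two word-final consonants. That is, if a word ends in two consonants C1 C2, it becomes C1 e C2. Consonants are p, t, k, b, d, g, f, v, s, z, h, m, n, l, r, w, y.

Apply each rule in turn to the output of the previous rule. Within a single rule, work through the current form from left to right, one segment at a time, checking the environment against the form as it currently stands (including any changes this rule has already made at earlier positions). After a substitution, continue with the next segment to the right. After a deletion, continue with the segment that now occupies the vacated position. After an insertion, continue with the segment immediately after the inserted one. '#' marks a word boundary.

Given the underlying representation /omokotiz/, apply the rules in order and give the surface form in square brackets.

[omogodis]

A Final Devoicing: [omokotiz] → [omokotis]
B Voicing Between Vowels: [omokotis] → [omogodis]
C Vowel Epenthesis: no change — [omogodis]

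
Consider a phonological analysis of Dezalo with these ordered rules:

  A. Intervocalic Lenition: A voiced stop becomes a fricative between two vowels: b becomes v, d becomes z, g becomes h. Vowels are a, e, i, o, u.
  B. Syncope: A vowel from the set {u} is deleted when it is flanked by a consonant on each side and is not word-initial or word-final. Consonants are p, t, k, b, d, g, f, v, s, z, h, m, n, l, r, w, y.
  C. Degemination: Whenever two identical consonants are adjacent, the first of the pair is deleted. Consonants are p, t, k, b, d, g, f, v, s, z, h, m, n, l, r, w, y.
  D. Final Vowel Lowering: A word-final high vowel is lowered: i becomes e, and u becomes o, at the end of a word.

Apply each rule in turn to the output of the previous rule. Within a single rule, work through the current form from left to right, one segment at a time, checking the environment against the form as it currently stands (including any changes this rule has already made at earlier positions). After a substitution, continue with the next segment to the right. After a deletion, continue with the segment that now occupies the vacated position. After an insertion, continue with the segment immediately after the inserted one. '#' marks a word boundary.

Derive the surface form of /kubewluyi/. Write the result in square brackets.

[kvewlye]

A Intervocalic Lenition: [kubewluyi] → [kuvewluyi]
B Syncope: [kuvewluyi] → [kvewlyi]
C Degemination: no change — [kvewlyi]
D Final Vowel Lowering: [kvewlyi] → [kvewlye]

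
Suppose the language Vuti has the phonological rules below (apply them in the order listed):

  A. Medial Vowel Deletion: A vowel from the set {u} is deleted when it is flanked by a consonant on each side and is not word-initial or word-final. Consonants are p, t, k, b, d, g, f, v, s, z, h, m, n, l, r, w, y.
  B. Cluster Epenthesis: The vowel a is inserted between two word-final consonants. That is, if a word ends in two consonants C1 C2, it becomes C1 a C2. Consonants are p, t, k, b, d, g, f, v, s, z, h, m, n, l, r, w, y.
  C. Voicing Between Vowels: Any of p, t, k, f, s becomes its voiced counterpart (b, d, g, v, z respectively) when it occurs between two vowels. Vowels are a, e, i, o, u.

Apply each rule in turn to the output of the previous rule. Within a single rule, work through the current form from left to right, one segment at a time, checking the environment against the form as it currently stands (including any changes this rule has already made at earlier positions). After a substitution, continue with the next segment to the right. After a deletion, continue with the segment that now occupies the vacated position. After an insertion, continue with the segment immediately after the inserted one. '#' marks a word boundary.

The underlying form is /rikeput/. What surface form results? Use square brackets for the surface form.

A Medial Vowel Deletion: [rikeput] → [rikept]
B Cluster Epenthesis: [rikept] → [rikepat]
C Voicing Between Vowels: [rikepat] → [rigebat]

[rigebat]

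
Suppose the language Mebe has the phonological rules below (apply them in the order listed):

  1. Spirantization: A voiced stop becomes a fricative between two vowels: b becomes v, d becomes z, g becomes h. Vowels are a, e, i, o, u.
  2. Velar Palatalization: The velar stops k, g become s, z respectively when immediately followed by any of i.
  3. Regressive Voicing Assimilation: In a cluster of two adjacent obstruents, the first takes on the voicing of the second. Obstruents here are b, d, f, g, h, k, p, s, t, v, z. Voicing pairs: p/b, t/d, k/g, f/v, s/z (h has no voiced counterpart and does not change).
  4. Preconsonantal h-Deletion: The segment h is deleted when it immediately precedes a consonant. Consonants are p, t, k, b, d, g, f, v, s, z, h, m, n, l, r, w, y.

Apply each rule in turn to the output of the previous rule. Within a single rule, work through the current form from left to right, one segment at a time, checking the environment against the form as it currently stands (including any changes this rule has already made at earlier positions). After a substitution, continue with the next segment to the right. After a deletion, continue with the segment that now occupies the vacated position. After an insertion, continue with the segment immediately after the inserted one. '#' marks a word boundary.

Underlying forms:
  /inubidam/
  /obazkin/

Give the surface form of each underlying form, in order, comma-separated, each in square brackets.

/inubidam/:
  1 Spirantization: [inubidam] → [inuvizam]
  2 Velar Palatalization: no change — [inuvizam]
  3 Regressive Voicing Assimilation: no change — [inuvizam]
  4 Preconsonantal h-Deletion: no change — [inuvizam]
/obazkin/:
  1 Spirantization: [obazkin] → [ovazkin]
  2 Velar Palatalization: [ovazkin] → [ovazsin]
  3 Regressive Voicing Assimilation: [ovazsin] → [ovassin]
  4 Preconsonantal h-Deletion: no change — [ovassin]

[inuvizam], [ovassin]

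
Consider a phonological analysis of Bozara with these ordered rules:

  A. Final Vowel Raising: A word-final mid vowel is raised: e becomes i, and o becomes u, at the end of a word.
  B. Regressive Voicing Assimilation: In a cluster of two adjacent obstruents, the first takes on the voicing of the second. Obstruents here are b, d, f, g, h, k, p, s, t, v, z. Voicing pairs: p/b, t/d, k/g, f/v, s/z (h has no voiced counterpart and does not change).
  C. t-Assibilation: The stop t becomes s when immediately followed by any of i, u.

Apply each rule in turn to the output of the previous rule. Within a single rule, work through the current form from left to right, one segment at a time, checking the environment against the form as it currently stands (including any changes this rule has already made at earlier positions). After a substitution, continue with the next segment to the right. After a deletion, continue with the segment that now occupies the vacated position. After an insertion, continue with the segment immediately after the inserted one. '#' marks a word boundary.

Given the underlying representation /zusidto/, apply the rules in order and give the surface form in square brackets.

A Final Vowel Raising: [zusidto] → [zusidtu]
B Regressive Voicing Assimilation: [zusidtu] → [zusittu]
C t-Assibilation: [zusittu] → [zusitsu]

[zusitsu]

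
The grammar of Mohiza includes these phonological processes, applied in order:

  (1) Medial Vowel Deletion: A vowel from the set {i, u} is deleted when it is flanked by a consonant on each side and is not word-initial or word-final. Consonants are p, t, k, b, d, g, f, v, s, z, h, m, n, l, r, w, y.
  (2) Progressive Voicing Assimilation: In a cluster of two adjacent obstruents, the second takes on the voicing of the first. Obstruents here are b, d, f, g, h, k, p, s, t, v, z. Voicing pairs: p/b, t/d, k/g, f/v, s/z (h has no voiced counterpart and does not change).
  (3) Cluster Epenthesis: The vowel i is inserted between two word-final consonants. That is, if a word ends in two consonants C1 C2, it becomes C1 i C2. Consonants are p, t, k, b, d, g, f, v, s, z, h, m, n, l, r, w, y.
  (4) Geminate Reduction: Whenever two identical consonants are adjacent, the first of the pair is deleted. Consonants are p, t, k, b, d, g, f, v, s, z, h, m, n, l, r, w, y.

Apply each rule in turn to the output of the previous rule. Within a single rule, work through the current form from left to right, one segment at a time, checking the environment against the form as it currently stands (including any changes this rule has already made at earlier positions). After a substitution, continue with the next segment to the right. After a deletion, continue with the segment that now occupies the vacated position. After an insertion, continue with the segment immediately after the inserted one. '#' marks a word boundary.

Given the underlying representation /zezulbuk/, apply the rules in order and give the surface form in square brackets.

[zezlbig]

(1) Medial Vowel Deletion: [zezulbuk] → [zezlbk]
(2) Progressive Voicing Assimilation: [zezlbk] → [zezlbg]
(3) Cluster Epenthesis: [zezlbg] → [zezlbig]
(4) Geminate Reduction: no change — [zezlbig]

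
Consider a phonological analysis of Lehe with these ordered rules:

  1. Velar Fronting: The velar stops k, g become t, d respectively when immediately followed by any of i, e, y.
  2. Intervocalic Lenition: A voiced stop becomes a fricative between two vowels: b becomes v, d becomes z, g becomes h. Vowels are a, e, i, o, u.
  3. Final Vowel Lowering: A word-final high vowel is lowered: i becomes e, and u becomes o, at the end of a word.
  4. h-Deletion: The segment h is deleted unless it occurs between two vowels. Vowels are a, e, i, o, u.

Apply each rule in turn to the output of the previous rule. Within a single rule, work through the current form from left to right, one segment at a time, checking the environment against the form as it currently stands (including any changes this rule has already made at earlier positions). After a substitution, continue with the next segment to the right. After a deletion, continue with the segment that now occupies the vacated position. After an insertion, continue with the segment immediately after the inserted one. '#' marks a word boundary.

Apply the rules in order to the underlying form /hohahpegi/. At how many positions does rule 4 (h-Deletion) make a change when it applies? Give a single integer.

1 Velar Fronting: [hohahpegi] → [hohahpedi]
2 Intervocalic Lenition: [hohahpedi] → [hohahpezi]
3 Final Vowel Lowering: [hohahpezi] → [hohahpeze]
4 h-Deletion: [hohahpeze] → [ohapeze]
Rule 4 changed 2 position(s).

2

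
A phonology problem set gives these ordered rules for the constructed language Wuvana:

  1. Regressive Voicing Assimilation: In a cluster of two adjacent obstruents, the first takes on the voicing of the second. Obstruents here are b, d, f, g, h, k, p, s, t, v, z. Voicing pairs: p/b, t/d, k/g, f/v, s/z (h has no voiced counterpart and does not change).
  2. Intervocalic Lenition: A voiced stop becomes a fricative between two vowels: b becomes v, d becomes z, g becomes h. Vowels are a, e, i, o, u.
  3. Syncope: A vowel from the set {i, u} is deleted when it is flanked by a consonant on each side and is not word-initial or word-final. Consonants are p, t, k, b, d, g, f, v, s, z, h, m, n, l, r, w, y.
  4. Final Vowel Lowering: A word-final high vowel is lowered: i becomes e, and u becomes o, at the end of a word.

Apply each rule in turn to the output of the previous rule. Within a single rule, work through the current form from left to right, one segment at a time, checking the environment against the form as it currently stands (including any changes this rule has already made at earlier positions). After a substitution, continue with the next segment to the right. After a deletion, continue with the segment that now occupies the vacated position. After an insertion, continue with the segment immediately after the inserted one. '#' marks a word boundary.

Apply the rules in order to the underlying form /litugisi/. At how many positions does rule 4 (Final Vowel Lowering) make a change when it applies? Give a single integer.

1

1 Regressive Voicing Assimilation: no change — [litugisi]
2 Intervocalic Lenition: [litugisi] → [lituhisi]
3 Syncope: [lituhisi] → [lthsi]
4 Final Vowel Lowering: [lthsi] → [lthse]
Rule 4 changed 1 position(s).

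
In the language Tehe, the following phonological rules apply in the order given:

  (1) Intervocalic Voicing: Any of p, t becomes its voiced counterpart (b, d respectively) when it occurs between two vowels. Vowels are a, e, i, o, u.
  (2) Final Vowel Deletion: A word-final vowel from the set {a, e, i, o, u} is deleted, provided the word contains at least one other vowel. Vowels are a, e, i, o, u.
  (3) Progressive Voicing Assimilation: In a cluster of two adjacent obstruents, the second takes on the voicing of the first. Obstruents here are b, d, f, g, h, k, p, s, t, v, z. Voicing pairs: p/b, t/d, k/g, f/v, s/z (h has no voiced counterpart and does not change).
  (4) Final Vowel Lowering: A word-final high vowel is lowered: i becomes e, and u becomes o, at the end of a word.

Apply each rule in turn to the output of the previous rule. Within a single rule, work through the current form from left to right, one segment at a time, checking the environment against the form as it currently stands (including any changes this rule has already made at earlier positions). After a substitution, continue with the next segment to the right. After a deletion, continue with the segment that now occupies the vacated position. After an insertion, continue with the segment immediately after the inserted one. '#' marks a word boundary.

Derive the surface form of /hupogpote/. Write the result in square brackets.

(1) Intervocalic Voicing: [hupogpote] → [hubogpode]
(2) Final Vowel Deletion: [hubogpode] → [hubogpod]
(3) Progressive Voicing Assimilation: [hubogpod] → [hubogbod]
(4) Final Vowel Lowering: no change — [hubogbod]

[hubogbod]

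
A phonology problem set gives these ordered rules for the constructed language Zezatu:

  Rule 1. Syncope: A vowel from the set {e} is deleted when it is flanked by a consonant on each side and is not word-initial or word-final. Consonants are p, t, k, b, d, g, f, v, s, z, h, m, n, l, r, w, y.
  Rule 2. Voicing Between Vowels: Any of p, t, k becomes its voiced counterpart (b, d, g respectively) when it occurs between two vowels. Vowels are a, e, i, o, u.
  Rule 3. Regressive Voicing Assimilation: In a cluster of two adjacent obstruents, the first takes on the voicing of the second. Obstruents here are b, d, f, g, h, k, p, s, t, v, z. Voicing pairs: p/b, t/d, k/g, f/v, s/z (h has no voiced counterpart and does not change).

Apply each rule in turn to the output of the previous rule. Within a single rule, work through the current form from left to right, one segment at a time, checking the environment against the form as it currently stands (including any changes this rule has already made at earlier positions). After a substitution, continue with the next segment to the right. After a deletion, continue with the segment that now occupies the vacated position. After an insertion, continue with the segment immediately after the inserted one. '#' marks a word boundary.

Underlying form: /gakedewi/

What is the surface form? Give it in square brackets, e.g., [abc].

Rule 1 Syncope: [gakedewi] → [gakdwi]
Rule 2 Voicing Between Vowels: no change — [gakdwi]
Rule 3 Regressive Voicing Assimilation: [gakdwi] → [gagdwi]

[gagdwi]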